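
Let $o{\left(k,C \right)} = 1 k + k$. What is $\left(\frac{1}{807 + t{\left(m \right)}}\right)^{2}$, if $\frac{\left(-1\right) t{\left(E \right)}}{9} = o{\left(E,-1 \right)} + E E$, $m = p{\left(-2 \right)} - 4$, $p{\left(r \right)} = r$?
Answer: $\frac{1}{349281} \approx 2.863 \cdot 10^{-6}$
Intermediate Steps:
$o{\left(k,C \right)} = 2 k$ ($o{\left(k,C \right)} = k + k = 2 k$)
$m = -6$ ($m = -2 - 4 = -6$)
$t{\left(E \right)} = - 18 E - 9 E^{2}$ ($t{\left(E \right)} = - 9 \left(2 E + E E\right) = - 9 \left(2 E + E^{2}\right) = - 9 \left(E^{2} + 2 E\right) = - 18 E - 9 E^{2}$)
$\left(\frac{1}{807 + t{\left(m \right)}}\right)^{2} = \left(\frac{1}{807 + 9 \left(-6\right) \left(-2 - -6\right)}\right)^{2} = \left(\frac{1}{807 + 9 \left(-6\right) \left(-2 + 6\right)}\right)^{2} = \left(\frac{1}{807 + 9 \left(-6\right) 4}\right)^{2} = \left(\frac{1}{807 - 216}\right)^{2} = \left(\frac{1}{591}\right)^{2} = \frac{1}{349281}$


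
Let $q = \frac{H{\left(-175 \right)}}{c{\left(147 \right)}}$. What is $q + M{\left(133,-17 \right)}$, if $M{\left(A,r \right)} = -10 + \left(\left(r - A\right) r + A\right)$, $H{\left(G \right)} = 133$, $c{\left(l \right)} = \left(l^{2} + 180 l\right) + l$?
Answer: $\frac{18411643}{6888} \approx 2673.0$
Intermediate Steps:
$c{\left(l \right)} = l^{2} + 181 l$
$M{\left(A,r \right)} = -10 + A + r \left(r - A\right)$ ($M{\left(A,r \right)} = -10 + \left(r \left(r - A\right) + A\right) = -10 + \left(A + r \left(r - A\right)\right) = -10 + A + r \left(r - A\right)$)
$q = \frac{19}{6888}$ ($q = \frac{133}{147 \left(181 + 147\right)} = \frac{133}{147 \cdot 328} = \frac{133}{48216} = 133 \cdot \frac{1}{48216} = \frac{19}{6888} \approx 0.0027584$)
$q + M{\left(133,-17 \right)} = \frac{19}{6888} + \left(-10 + 133 + \left(-17\right)^{2} - 133 \left(-17\right)\right) = \frac{19}{6888} + \left(-10 + 133 + 289 + 2261\right) = \frac{19}{6888} + 2673 = \frac{18411643}{6888}$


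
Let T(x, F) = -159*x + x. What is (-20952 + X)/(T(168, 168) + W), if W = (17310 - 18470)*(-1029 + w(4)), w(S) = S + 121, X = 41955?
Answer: 21003/1022096 ≈ 0.020549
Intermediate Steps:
T(x, F) = -158*x
w(S) = 121 + S
W = 1048640 (W = (17310 - 18470)*(-1029 + (121 + 4)) = -1160*(-1029 + 125) = -1160*(-904) = 1048640)
(-20952 + X)/(T(168, 168) + W) = (-20952 + 41955)/(-158*168 + 1048640) = 21003/(-26544 + 1048640) = 21003/1022096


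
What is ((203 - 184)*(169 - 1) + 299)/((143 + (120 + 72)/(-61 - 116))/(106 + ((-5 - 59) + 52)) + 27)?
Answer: 19361086/158115 ≈ 122.45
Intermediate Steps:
((203 - 184)*(169 - 1) + 299)/((143 + (120 + 72)/(-61 - 116))/(106 + ((-5 - 59) + 52)) + 27) = (19*168 + 299)/((143 + 192/(-177))/(106 + (-64 + 52)) + 27) = (3192 + 299)/((143 + 192*(-1/177))/(106 - 12) + 27) = 3491/((143 - 64/59)/94 + 27) = 3491/((8373/59)*(1/94) + 27) = 3491/(8373/5546 + 27) = 3491/(158115/5546) = 3491*(5546/158115) = 19361086/158115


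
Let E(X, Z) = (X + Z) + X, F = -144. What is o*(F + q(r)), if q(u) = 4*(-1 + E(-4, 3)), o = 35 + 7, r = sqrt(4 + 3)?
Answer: -7056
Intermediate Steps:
r = sqrt(7) ≈ 2.6458
o = 42
E(X, Z) = Z + 2*X
q(u) = -24 (q(u) = 4*(-1 + (3 + 2*(-4))) = 4*(-1 + (3 - 8)) = 4*(-1 - 5) = 4*(-6) = -24)
o*(F + q(r)) = 42*(-144 - 24) = 42*(-168) = -7056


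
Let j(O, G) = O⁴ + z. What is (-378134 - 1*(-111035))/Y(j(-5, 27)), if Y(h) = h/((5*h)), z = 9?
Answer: -1335495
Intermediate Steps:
j(O, G) = 9 + O⁴ (j(O, G) = O⁴ + 9 = 9 + O⁴)
Y(h) = ⅕ (Y(h) = h*(1/(5*h)) = ⅕)
(-378134 - 1*(-111035))/Y(j(-5, 27)) = (-378134 - 1*(-111035))/(⅕) = (-378134 + 111035)*5 = -267099*5 = -1335495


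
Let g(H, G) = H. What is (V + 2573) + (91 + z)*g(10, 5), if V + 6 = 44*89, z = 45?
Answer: 7843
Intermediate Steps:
V = 3910 (V = -6 + 44*89 = -6 + 3916 = 3910)
(V + 2573) + (91 + z)*g(10, 5) = (3910 + 2573) + (91 + 45)*10 = 6483 + 136*10 = 6483 + 1360 = 7843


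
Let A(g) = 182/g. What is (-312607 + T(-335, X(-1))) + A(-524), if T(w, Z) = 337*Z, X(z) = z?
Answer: -81991419/262 ≈ -3.1294e+5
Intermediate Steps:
(-312607 + T(-335, X(-1))) + A(-524) = (-312607 + 337*(-1)) + 182/(-524) = (-312607 - 337) + 182*(-1/524) = -312944 - 91/262 = -81991419/262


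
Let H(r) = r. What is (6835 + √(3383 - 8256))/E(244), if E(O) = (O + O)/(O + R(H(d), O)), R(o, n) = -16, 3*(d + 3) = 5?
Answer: 389595/122 + 57*I*√4873/122 ≈ 3193.4 + 32.615*I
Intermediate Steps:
d = -4/3 (d = -3 + (⅓)*5 = -3 + 5/3 = -4/3 ≈ -1.3333)
E(O) = 2*O/(-16 + O) (E(O) = (O + O)/(O - 16) = (2*O)/(-16 + O) = 2*O/(-16 + O))
(6835 + √(3383 - 8256))/E(244) = (6835 + √(3383 - 8256))/((2*244/(-16 + 244))) = (6835 + √(-4873))/((2*244/228)) = (6835 + I*√4873)/((2*244*(1/228))) = (6835 + I*√4873)/(122/57) = (6835 + I*√4873)*(57/122) = 389595/122 + 57*I*√4873/122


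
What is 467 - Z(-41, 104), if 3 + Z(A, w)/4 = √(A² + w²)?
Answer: 479 - 4*√12497 ≈ 31.840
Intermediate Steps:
Z(A, w) = -12 + 4*√(A² + w²)
467 - Z(-41, 104) = 467 - (-12 + 4*√((-41)² + 104²)) = 467 - (-12 + 4*√(1681 + 10816)) = 467 - (-12 + 4*√12497) = 467 + (12 - 4*√12497) = 479 - 4*√12497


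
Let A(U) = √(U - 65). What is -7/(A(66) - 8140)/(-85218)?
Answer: -1/99084186 ≈ -1.0092e-8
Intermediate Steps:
A(U) = √(-65 + U)
-7/(A(66) - 8140)/(-85218) = -7/(√(-65 + 66) - 8140)/(-85218) = -7/(√1 - 8140)*(-1/85218) = -7/(1 - 8140)*(-1/85218) = -7/(-8139)*(-1/85218) = -7*(-1/8139)*(-1/85218) = (7/8139)*(-1/85218) = -1/99084186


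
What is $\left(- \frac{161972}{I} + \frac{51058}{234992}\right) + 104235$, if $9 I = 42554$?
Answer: $\frac{260498483331149}{2499962392} \approx 1.042 \cdot 10^{5}$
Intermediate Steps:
$I = \frac{42554}{9}$ ($I = \frac{1}{9} \cdot 42554 = \frac{42554}{9} \approx 4728.2$)
$\left(- \frac{161972}{I} + \frac{51058}{234992}\right) + 104235 = \left(- \frac{161972}{\frac{42554}{9}} + \frac{51058}{234992}\right) + 104235 = \left(\left(-161972\right) \frac{9}{42554} + 51058 \cdot \frac{1}{234992}\right) + 104235 = \left(- \frac{728874}{21277} + \frac{25529}{117496}\right) + 104235 = - \frac{85096598971}{2499962392} + 104235 = \frac{260498483331149}{2499962392}$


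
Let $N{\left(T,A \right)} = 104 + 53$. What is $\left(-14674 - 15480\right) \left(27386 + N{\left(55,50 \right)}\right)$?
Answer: $-830531622$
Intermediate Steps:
$N{\left(T,A \right)} = 157$
$\left(-14674 - 15480\right) \left(27386 + N{\left(55,50 \right)}\right) = \left(-14674 - 15480\right) \left(27386 + 157\right) = \left(-30154\right) 27543 = -830531622$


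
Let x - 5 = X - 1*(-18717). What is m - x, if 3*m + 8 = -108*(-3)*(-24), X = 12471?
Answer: -101363/3 ≈ -33788.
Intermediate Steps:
x = 31193 (x = 5 + (12471 - 1*(-18717)) = 5 + (12471 + 18717) = 5 + 31188 = 31193)
m = -7784/3 (m = -8/3 + (-108*(-3)*(-24))/3 = -8/3 + (-18*(-18)*(-24))/3 = -8/3 + (324*(-24))/3 = -8/3 + (⅓)*(-7776) = -8/3 - 2592 = -7784/3 ≈ -2594.7)
m - x = -7784/3 - 1*31193 = -7784/3 - 31193 = -101363/3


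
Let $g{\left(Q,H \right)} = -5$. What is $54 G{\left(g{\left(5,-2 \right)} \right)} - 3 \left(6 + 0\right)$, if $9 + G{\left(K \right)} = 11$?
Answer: $90$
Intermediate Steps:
$G{\left(K \right)} = 2$ ($G{\left(K \right)} = -9 + 11 = 2$)
$54 G{\left(g{\left(5,-2 \right)} \right)} - 3 \left(6 + 0\right) = 54 \cdot 2 - 3 \left(6 + 0\right) = 108 - 18 = 90$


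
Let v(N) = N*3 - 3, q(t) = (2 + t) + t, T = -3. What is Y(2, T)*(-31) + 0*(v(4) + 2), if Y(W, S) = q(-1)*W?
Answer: 0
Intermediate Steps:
q(t) = 2 + 2*t
v(N) = -3 + 3*N (v(N) = 3*N - 3 = -3 + 3*N)
Y(W, S) = 0 (Y(W, S) = (2 + 2*(-1))*W = (2 - 2)*W = 0*W = 0)
Y(2, T)*(-31) + 0*(v(4) + 2) = 0*(-31) + 0*((-3 + 3*4) + 2) = 0 + 0*((-3 + 12) + 2) = 0 + 0*(9 + 2) = 0 + 0*11 = 0 + 0 = 0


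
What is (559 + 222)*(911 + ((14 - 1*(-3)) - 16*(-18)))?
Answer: 949696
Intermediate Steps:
(559 + 222)*(911 + ((14 - 1*(-3)) - 16*(-18))) = 781*(911 + ((14 + 3) + 288)) = 781*(911 + (17 + 288)) = 781*(911 + 305) = 781*1216 = 949696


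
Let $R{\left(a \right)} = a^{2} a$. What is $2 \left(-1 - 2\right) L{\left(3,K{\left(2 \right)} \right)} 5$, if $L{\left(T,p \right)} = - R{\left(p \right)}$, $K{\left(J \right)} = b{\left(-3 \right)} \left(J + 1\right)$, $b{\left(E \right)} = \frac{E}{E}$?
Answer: $810$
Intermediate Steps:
$b{\left(E \right)} = 1$
$R{\left(a \right)} = a^{3}$
$K{\left(J \right)} = 1 + J$ ($K{\left(J \right)} = 1 \left(J + 1\right) = 1 \left(1 + J\right) = 1 + J$)
$L{\left(T,p \right)} = - p^{3}$
$2 \left(-1 - 2\right) L{\left(3,K{\left(2 \right)} \right)} 5 = 2 \left(-1 - 2\right) \left(- \left(1 + 2\right)^{3}\right) 5 = 2 \left(-3\right) \left(- 3^{3}\right) 5 = - 6 \left(\left(-1\right) 27\right) 5 = \left(-6\right) \left(-27\right) 5 = 162 \cdot 5 = 810$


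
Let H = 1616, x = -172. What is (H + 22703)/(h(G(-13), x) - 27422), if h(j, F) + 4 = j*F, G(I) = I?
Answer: -24319/25190 ≈ -0.96542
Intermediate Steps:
h(j, F) = -4 + F*j (h(j, F) = -4 + j*F = -4 + F*j)
(H + 22703)/(h(G(-13), x) - 27422) = (1616 + 22703)/((-4 - 172*(-13)) - 27422) = 24319/((-4 + 2236) - 27422) = 24319/(2232 - 27422) = 24319/(-25190) = 24319*(-1/25190) = -24319/25190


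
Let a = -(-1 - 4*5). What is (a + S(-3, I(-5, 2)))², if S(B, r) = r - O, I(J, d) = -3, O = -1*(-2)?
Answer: 256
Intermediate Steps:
O = 2
S(B, r) = -2 + r (S(B, r) = r - 1*2 = r - 2 = -2 + r)
a = 21 (a = -(-1 - 20) = -1*(-21) = 21)
(a + S(-3, I(-5, 2)))² = (21 + (-2 - 3))² = (21 - 5)² = 16² = 256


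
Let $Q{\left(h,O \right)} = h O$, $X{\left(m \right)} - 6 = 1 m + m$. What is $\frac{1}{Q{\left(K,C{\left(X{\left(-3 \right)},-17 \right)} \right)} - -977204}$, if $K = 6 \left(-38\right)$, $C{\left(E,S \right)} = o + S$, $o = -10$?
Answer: $\frac{1}{983360} \approx 1.0169 \cdot 10^{-6}$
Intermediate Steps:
$X{\left(m \right)} = 6 + 2 m$ ($X{\left(m \right)} = 6 + \left(1 m + m\right) = 6 + \left(m + m\right) = 6 + 2 m$)
$C{\left(E,S \right)} = -10 + S$
$K = -228$
$Q{\left(h,O \right)} = O h$
$\frac{1}{Q{\left(K,C{\left(X{\left(-3 \right)},-17 \right)} \right)} - -977204} = \frac{1}{\left(-10 - 17\right) \left(-228\right) - -977204} = \frac{1}{\left(-27\right) \left(-228\right) + 977204} = \frac{1}{6156 + 977204} = \frac{1}{983360}$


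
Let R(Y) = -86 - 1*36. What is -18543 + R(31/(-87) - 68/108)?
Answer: -18665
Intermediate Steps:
R(Y) = -122 (R(Y) = -86 - 36 = -122)
-18543 + R(31/(-87) - 68/108) = -18543 - 122 = -18665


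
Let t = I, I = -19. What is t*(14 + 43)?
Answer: -1083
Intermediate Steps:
t = -19
t*(14 + 43) = -19*(14 + 43) = -19*57 = -1083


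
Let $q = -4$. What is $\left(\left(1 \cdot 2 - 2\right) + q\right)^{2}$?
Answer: $16$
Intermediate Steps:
$\left(\left(1 \cdot 2 - 2\right) + q\right)^{2} = \left(\left(1 \cdot 2 - 2\right) - 4\right)^{2} = \left(\left(2 - 2\right) - 4\right)^{2} = \left(0 - 4\right)^{2} = \left(-4\right)^{2} = 16$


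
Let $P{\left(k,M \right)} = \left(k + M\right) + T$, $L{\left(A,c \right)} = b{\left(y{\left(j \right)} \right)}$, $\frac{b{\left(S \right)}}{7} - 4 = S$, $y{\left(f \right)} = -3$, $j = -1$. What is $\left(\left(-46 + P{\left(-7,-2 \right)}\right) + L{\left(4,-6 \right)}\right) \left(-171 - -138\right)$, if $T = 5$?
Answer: $1419$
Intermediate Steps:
$b{\left(S \right)} = 28 + 7 S$
$L{\left(A,c \right)} = 7$ ($L{\left(A,c \right)} = 28 + 7 \left(-3\right) = 28 - 21 = 7$)
$P{\left(k,M \right)} = 5 + M + k$ ($P{\left(k,M \right)} = \left(k + M\right) + 5 = \left(M + k\right) + 5 = 5 + M + k$)
$\left(\left(-46 + P{\left(-7,-2 \right)}\right) + L{\left(4,-6 \right)}\right) \left(-171 - -138\right) = \left(\left(-46 - 4\right) + 7\right) \left(-171 - -138\right) = \left(\left(-46 - 4\right) + 7\right) \left(-171 + 138\right) = \left(-50 + 7\right) \left(-33\right) = \left(-43\right) \left(-33\right) = 1419$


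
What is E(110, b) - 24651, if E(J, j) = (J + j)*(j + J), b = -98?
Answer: -24507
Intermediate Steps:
E(J, j) = (J + j)² (E(J, j) = (J + j)*(J + j) = (J + j)²)
E(110, b) - 24651 = (110 - 98)² - 24651 = 12² - 24651 = 144 - 24651 = -24507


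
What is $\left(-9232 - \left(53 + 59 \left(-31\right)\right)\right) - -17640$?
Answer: $10184$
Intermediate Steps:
$\left(-9232 - \left(53 + 59 \left(-31\right)\right)\right) - -17640 = \left(-9232 - \left(53 - 1829\right)\right) + 17640 = \left(-9232 - -1776\right) + 17640 = \left(-9232 + 1776\right) + 17640 = -7456 + 17640 = 10184$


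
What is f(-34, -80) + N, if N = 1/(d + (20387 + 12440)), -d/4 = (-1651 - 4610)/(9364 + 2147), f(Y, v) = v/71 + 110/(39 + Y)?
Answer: 186681213081/8943553837 ≈ 20.873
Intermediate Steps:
f(Y, v) = 110/(39 + Y) + v/71 (f(Y, v) = v*(1/71) + 110/(39 + Y) = v/71 + 110/(39 + Y) = 110/(39 + Y) + v/71)
d = 8348/3837 (d = -4*(-1651 - 4610)/(9364 + 2147) = -(-25044)/11511 = -4*(-2087/3837) = 8348/3837 ≈ 2.1757)
N = 3837/125965547 (N = 1/(8348/3837 + (20387 + 12440)) = 1/(8348/3837 + 32827) = 1/(125965547/3837) = 3837/125965547 ≈ 3.0461e-5)
f(-34, -80) + N = (7810 + 39*(-80) - 34*(-80))/(71*(39 - 34)) + 3837/125965547 = (1/71)*(7810 - 3120 + 2720)/5 + 3837/125965547 = (1/71)*(1/5)*7410 + 3837/125965547 = 1482/71 + 3837/125965547 = 186681213081/8943553837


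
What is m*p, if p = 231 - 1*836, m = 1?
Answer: -605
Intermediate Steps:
p = -605 (p = 231 - 836 = -605)
m*p = 1*(-605) = -605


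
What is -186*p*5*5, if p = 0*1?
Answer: 0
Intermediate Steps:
p = 0
-186*p*5*5 = -186*0*5*5 = -0*5 = -186*0 = 0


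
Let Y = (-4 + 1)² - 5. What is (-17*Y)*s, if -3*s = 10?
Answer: 680/3 ≈ 226.67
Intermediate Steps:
s = -10/3 (s = -⅓*10 = -10/3 ≈ -3.3333)
Y = 4 (Y = (-3)² - 5 = 9 - 5 = 4)
(-17*Y)*s = -17*4*(-10/3) = -68*(-10/3) = 680/3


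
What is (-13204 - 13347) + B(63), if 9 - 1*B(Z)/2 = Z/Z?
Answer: -26535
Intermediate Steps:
B(Z) = 16 (B(Z) = 18 - 2*Z/Z = 18 - 2*1 = 18 - 2 = 16)
(-13204 - 13347) + B(63) = (-13204 - 13347) + 16 = -26551 + 16 = -26535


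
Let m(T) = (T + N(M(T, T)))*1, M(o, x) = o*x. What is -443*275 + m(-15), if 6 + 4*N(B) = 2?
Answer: -121841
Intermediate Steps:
N(B) = -1 (N(B) = -3/2 + (¼)*2 = -3/2 + ½ = -1)
m(T) = -1 + T (m(T) = (T - 1)*1 = (-1 + T)*1 = -1 + T)
-443*275 + m(-15) = -443*275 + (-1 - 15) = -121825 - 16 = -121841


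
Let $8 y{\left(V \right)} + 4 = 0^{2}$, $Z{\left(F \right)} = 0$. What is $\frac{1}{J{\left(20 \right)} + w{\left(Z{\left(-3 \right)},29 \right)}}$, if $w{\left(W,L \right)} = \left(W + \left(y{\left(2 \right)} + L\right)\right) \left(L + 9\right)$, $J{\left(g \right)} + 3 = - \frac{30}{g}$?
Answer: $\frac{2}{2157} \approx 0.00092721$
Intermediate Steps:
$y{\left(V \right)} = - \frac{1}{2}$ ($y{\left(V \right)} = - \frac{1}{2} + \frac{0^{2}}{8} = - \frac{1}{2} + \frac{1}{8} \cdot 0 = - \frac{1}{2} + 0 = - \frac{1}{2}$)
$J{\left(g \right)} = -3 - \frac{30}{g}$
$w{\left(W,L \right)} = \left(9 + L\right) \left(- \frac{1}{2} + L + W\right)$ ($w{\left(W,L \right)} = \left(W + \left(- \frac{1}{2} + L\right)\right) \left(L + 9\right) = \left(- \frac{1}{2} + L + W\right) \left(9 + L\right) = \left(9 + L\right) \left(- \frac{1}{2} + L + W\right)$)
$\frac{1}{J{\left(20 \right)} + w{\left(Z{\left(-3 \right)},29 \right)}} = \frac{1}{\left(-3 - \frac{30}{20}\right) + \left(- \frac{9}{2} + 29^{2} + 9 \cdot 0 + \frac{17}{2} \cdot 29 + 29 \cdot 0\right)} = \frac{1}{\left(-3 - \frac{3}{2}\right) + \left(- \frac{9}{2} + 841 + 0 + \frac{493}{2} + 0\right)} = \frac{1}{\left(-3 - \frac{3}{2}\right) + 1083} = \frac{1}{- \frac{9}{2} + 1083} = \frac{1}{\frac{2157}{2}} = \frac{2}{2157}$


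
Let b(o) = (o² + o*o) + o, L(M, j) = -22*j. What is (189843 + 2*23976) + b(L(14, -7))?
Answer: 285381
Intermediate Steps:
b(o) = o + 2*o² (b(o) = (o² + o²) + o = 2*o² + o = o + 2*o²)
(189843 + 2*23976) + b(L(14, -7)) = (189843 + 2*23976) + (-22*(-7))*(1 + 2*(-22*(-7))) = (189843 + 47952) + 154*(1 + 2*154) = 237795 + 154*(1 + 308) = 237795 + 154*309 = 237795 + 47586 = 285381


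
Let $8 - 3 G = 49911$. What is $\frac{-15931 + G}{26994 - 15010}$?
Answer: $- \frac{6106}{2247} \approx -2.7174$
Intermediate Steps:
$G = - \frac{49903}{3}$ ($G = \frac{8}{3} - 16637 = - \frac{49903}{3} \approx -16634.0$)
$\frac{-15931 + G}{26994 - 15010} = \frac{-15931 - \frac{49903}{3}}{26994 - 15010} = - \frac{97696}{3 \cdot 11984} = \left(- \frac{97696}{3}\right) \frac{1}{11984} = - \frac{6106}{2247}$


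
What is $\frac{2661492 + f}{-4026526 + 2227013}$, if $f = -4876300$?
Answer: $\frac{2214808}{1799513} \approx 1.2308$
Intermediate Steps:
$\frac{2661492 + f}{-4026526 + 2227013} = \frac{2661492 - 4876300}{-4026526 + 2227013} = - \frac{2214808}{-1799513} = \left(-2214808\right) \left(- \frac{1}{1799513}\right) = \frac{2214808}{1799513}$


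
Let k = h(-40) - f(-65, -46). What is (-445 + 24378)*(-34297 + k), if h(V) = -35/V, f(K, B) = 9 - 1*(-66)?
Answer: -6580833077/8 ≈ -8.2260e+8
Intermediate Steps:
f(K, B) = 75 (f(K, B) = 9 + 66 = 75)
k = -593/8 (k = -35/(-40) - 1*75 = -35*(-1/40) - 75 = 7/8 - 75 = -593/8 ≈ -74.125)
(-445 + 24378)*(-34297 + k) = (-445 + 24378)*(-34297 - 593/8) = 23933*(-274969/8) = -6580833077/8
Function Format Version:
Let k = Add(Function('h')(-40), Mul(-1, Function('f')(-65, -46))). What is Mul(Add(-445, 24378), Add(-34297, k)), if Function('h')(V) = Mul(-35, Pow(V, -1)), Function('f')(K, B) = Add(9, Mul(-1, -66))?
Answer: Rational(-6580833077, 8) ≈ -8.2260e+8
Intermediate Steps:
Function('f')(K, B) = 75 (Function('f')(K, B) = Add(9, 66) = 75)
k = Rational(-593, 8) (k = Add(Mul(-35, Pow(-40, -1)), Mul(-1, 75)) = Add(Mul(-35, Rational(-1, 40)), -75) = Add(Rational(7, 8), -75) = Rational(-593, 8) ≈ -74.125)
Mul(Add(-445, 24378), Add(-34297, k)) = Mul(Add(-445, 24378), Add(-34297, Rational(-593, 8))) = Mul(23933, Rational(-274969, 8)) = Rational(-6580833077, 8)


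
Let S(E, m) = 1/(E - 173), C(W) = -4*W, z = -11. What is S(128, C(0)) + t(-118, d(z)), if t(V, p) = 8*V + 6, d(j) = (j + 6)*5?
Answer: -42211/45 ≈ -938.02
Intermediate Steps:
d(j) = 30 + 5*j (d(j) = (6 + j)*5 = 30 + 5*j)
S(E, m) = 1/(-173 + E)
t(V, p) = 6 + 8*V
S(128, C(0)) + t(-118, d(z)) = 1/(-173 + 128) + (6 + 8*(-118)) = 1/(-45) + (6 - 944) = -1/45 - 938 = -42211/45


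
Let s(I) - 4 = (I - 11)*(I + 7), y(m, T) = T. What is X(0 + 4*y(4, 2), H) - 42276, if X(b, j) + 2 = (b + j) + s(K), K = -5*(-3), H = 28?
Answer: -42150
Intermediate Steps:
K = 15
s(I) = 4 + (-11 + I)*(7 + I) (s(I) = 4 + (I - 11)*(I + 7) = 4 + (-11 + I)*(7 + I))
X(b, j) = 90 + b + j (X(b, j) = -2 + ((b + j) + (-73 + 15**2 - 4*15)) = -2 + ((b + j) + (-73 + 225 - 60)) = -2 + ((b + j) + 92) = -2 + (92 + b + j) = 90 + b + j)
X(0 + 4*y(4, 2), H) - 42276 = (90 + (0 + 4*2) + 28) - 42276 = (90 + (0 + 8) + 28) - 42276 = (90 + 8 + 28) - 42276 = 126 - 42276 = -42150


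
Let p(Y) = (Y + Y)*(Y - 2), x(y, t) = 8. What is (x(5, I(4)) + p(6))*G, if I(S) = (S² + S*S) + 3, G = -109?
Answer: -6104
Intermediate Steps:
I(S) = 3 + 2*S² (I(S) = (S² + S²) + 3 = 2*S² + 3 = 3 + 2*S²)
p(Y) = 2*Y*(-2 + Y) (p(Y) = (2*Y)*(-2 + Y) = 2*Y*(-2 + Y))
(x(5, I(4)) + p(6))*G = (8 + 2*6*(-2 + 6))*(-109) = (8 + 2*6*4)*(-109) = (8 + 48)*(-109) = 56*(-109) = -6104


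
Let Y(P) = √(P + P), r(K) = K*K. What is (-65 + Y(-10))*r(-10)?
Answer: -6500 + 200*I*√5 ≈ -6500.0 + 447.21*I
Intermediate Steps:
r(K) = K²
Y(P) = √2*√P (Y(P) = √(2*P) = √2*√P)
(-65 + Y(-10))*r(-10) = (-65 + √2*√(-10))*(-10)² = (-65 + √2*(I*√10))*100 = (-65 + 2*I*√5)*100 = -6500 + 200*I*√5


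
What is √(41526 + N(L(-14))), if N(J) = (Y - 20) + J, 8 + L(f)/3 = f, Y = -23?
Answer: √41417 ≈ 203.51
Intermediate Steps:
L(f) = -24 + 3*f
N(J) = -43 + J (N(J) = (-23 - 20) + J = -43 + J)
√(41526 + N(L(-14))) = √(41526 + (-43 + (-24 + 3*(-14)))) = √(41526 + (-43 + (-24 - 42))) = √(41526 + (-43 - 66)) = √(41526 - 109) = √41417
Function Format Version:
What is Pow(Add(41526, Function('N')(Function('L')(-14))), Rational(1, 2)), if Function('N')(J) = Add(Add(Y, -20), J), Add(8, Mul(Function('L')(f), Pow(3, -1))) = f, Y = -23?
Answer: Pow(41417, Rational(1, 2)) ≈ 203.51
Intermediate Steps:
Function('L')(f) = Add(-24, Mul(3, f))
Function('N')(J) = Add(-43, J) (Function('N')(J) = Add(Add(-23, -20), J) = Add(-43, J))
Pow(Add(41526, Function('N')(Function('L')(-14))), Rational(1, 2)) = Pow(Add(41526, Add(-43, Add(-24, Mul(3, -14)))), Rational(1, 2)) = Pow(Add(41526, Add(-43, Add(-24, -42))), Rational(1, 2)) = Pow(Add(41526, Add(-43, -66)), Rational(1, 2)) = Pow(Add(41526, -109), Rational(1, 2)) = Pow(41417, Rational(1, 2))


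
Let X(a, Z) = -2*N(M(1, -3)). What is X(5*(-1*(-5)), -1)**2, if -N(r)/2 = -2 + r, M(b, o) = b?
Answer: 16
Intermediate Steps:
N(r) = 4 - 2*r (N(r) = -2*(-2 + r) = 4 - 2*r)
X(a, Z) = -4 (X(a, Z) = -2*(4 - 2*1) = -2*(4 - 2) = -2*2 = -4)
X(5*(-1*(-5)), -1)**2 = (-4)**2 = 16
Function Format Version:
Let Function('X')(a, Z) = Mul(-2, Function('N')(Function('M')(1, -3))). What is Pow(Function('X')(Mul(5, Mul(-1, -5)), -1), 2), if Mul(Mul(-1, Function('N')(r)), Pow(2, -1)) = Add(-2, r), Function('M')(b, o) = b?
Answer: 16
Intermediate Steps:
Function('N')(r) = Add(4, Mul(-2, r)) (Function('N')(r) = Mul(-2, Add(-2, r)) = Add(4, Mul(-2, r)))
Function('X')(a, Z) = -4 (Function('X')(a, Z) = Mul(-2, Add(4, Mul(-2, 1))) = Mul(-2, Add(4, -2)) = Mul(-2, 2) = -4)
Pow(Function('X')(Mul(5, Mul(-1, -5)), -1), 2) = Pow(-4, 2) = 16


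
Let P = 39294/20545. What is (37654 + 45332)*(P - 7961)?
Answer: -13569825160686/20545 ≈ -6.6049e+8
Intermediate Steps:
P = 39294/20545 (P = 39294*(1/20545) = 39294/20545 ≈ 1.9126)
(37654 + 45332)*(P - 7961) = (37654 + 45332)*(39294/20545 - 7961) = 82986*(-163519451/20545) = -13569825160686/20545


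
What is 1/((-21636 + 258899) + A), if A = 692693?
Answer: 1/929956 ≈ 1.0753e-6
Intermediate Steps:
1/((-21636 + 258899) + A) = 1/((-21636 + 258899) + 692693) = 1/(237263 + 692693) = 1/929956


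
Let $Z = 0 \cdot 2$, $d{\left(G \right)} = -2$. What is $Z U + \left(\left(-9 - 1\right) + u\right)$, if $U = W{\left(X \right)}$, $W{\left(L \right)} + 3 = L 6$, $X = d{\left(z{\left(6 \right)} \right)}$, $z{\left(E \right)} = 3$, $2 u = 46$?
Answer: $13$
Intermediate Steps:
$u = 23$ ($u = \frac{1}{2} \cdot 46 = 23$)
$X = -2$
$W{\left(L \right)} = -3 + 6 L$ ($W{\left(L \right)} = -3 + L 6 = -3 + 6 L$)
$U = -15$ ($U = -3 + 6 \left(-2\right) = -3 - 12 = -15$)
$Z = 0$
$Z U + \left(\left(-9 - 1\right) + u\right) = 0 \left(-15\right) + \left(\left(-9 - 1\right) + 23\right) = 0 + \left(-10 + 23\right) = 0 + 13 = 13$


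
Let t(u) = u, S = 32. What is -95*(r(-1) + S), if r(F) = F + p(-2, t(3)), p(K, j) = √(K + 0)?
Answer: -2945 - 95*I*√2 ≈ -2945.0 - 134.35*I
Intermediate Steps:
p(K, j) = √K
r(F) = F + I*√2 (r(F) = F + √(-2) = F + I*√2)
-95*(r(-1) + S) = -95*((-1 + I*√2) + 32) = -95*(31 + I*√2) = -2945 - 95*I*√2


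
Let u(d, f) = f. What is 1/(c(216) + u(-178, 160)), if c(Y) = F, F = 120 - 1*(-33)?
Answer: 1/313 ≈ 0.0031949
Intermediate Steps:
F = 153 (F = 120 + 33 = 153)
c(Y) = 153
1/(c(216) + u(-178, 160)) = 1/(153 + 160) = 1/313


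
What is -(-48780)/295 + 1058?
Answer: 72178/59 ≈ 1223.4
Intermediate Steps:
-(-48780)/295 + 1058 = -60*(-813/295) + 1058 = 9756/59 + 1058 = 72178/59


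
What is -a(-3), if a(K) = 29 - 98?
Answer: 69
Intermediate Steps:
a(K) = -69
-a(-3) = -1*(-69) = 69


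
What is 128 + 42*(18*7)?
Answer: 5420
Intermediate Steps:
128 + 42*(18*7) = 128 + 42*126 = 128 + 5292 = 5420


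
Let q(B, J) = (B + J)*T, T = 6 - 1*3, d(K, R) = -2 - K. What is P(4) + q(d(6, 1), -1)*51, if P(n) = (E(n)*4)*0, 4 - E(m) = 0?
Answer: -1377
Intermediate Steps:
E(m) = 4 (E(m) = 4 - 1*0 = 4 + 0 = 4)
T = 3 (T = 6 - 3 = 3)
P(n) = 0 (P(n) = (4*4)*0 = 16*0 = 0)
q(B, J) = 3*B + 3*J (q(B, J) = (B + J)*3 = 3*B + 3*J)
P(4) + q(d(6, 1), -1)*51 = 0 + (3*(-2 - 1*6) + 3*(-1))*51 = 0 + (3*(-2 - 6) - 3)*51 = 0 + (3*(-8) - 3)*51 = 0 + (-24 - 3)*51 = 0 - 27*51 = 0 - 1377 = -1377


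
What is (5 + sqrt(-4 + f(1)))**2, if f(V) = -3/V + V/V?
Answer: (5 + I*sqrt(6))**2 ≈ 19.0 + 24.495*I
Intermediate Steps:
f(V) = 1 - 3/V (f(V) = -3/V + 1 = 1 - 3/V)
(5 + sqrt(-4 + f(1)))**2 = (5 + sqrt(-4 + (-3 + 1)/1))**2 = (5 + sqrt(-4 + 1*(-2)))**2 = (5 + sqrt(-4 - 2))**2 = (5 + sqrt(-6))**2 = (5 + I*sqrt(6))**2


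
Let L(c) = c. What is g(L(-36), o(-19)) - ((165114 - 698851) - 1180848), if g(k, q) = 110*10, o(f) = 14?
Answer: 1715685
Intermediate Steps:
g(k, q) = 1100
g(L(-36), o(-19)) - ((165114 - 698851) - 1180848) = 1100 - ((165114 - 698851) - 1180848) = 1100 - (-533737 - 1180848) = 1100 - 1*(-1714585) = 1100 + 1714585 = 1715685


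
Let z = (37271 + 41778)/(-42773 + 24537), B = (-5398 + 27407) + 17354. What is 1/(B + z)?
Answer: 18236/717744619 ≈ 2.5407e-5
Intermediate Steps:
B = 39363 (B = 22009 + 17354 = 39363)
z = -79049/18236 (z = 79049/(-18236) = 79049*(-1/18236) = -79049/18236 ≈ -4.3348)
1/(B + z) = 1/(39363 - 79049/18236) = 1/(717744619/18236) = 18236/717744619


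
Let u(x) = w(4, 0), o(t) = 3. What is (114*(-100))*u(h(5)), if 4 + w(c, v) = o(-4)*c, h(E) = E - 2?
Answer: -91200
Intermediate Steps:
h(E) = -2 + E
w(c, v) = -4 + 3*c
u(x) = 8 (u(x) = -4 + 3*4 = -4 + 12 = 8)
(114*(-100))*u(h(5)) = (114*(-100))*8 = -11400*8 = -91200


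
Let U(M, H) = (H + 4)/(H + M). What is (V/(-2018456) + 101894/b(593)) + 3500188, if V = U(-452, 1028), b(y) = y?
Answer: 100553666930479333/28726665792 ≈ 3.5004e+6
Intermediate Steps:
U(M, H) = (4 + H)/(H + M)
V = 43/24 (V = (4 + 1028)/(1028 - 452) = 1032/576 = (1/576)*1032 = 43/24 ≈ 1.7917)
(V/(-2018456) + 101894/b(593)) + 3500188 = ((43/24)/(-2018456) + 101894/593) + 3500188 = ((43/24)*(-1/2018456) + 101894*(1/593)) + 3500188 = (-43/48442944 + 101894/593) + 3500188 = 4936045310437/28726665792 + 3500188 = 100553666930479333/28726665792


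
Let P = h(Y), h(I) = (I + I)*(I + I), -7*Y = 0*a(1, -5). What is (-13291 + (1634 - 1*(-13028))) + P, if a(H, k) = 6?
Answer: 1371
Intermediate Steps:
Y = 0 (Y = -0*6 = -1/7*0 = 0)
h(I) = 4*I**2 (h(I) = (2*I)*(2*I) = 4*I**2)
P = 0 (P = 4*0**2 = 4*0 = 0)
(-13291 + (1634 - 1*(-13028))) + P = (-13291 + (1634 - 1*(-13028))) + 0 = (-13291 + (1634 + 13028)) + 0 = (-13291 + 14662) + 0 = 1371 + 0 = 1371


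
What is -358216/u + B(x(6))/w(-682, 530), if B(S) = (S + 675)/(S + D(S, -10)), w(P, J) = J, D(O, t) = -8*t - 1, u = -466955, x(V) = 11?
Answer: 1740723433/2227375350 ≈ 0.78151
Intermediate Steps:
D(O, t) = -1 - 8*t
B(S) = (675 + S)/(79 + S) (B(S) = (S + 675)/(S + (-1 - 8*(-10))) = (675 + S)/(S + (-1 + 80)) = (675 + S)/(S + 79) = (675 + S)/(79 + S))
-358216/u + B(x(6))/w(-682, 530) = -358216/(-466955) + ((675 + 11)/(79 + 11))/530 = -358216*(-1/466955) + (686/90)*(1/530) = 358216/466955 + ((1/90)*686)*(1/530) = 358216/466955 + (343/45)*(1/530) = 358216/466955 + 343/23850 = 1740723433/2227375350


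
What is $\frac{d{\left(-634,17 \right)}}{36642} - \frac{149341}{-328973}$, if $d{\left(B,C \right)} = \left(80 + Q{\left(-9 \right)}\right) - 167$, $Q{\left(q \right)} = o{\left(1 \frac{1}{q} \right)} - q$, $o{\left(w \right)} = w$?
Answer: $\frac{49018108279}{108488057994} \approx 0.45183$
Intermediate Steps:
$Q{\left(q \right)} = \frac{1}{q} - q$ ($Q{\left(q \right)} = 1 \frac{1}{q} - q = \frac{1}{q} - q$)
$d{\left(B,C \right)} = - \frac{703}{9}$ ($d{\left(B,C \right)} = \left(80 + \left(\frac{1}{-9} - -9\right)\right) - 167 = \left(80 + \left(- \frac{1}{9} + 9\right)\right) - 167 = \left(80 + \frac{80}{9}\right) - 167 = \frac{800}{9} - 167 = - \frac{703}{9}$)
$\frac{d{\left(-634,17 \right)}}{36642} - \frac{149341}{-328973} = - \frac{703}{9 \cdot 36642} - \frac{149341}{-328973} = \left(- \frac{703}{9}\right) \frac{1}{36642} - - \frac{149341}{328973} = - \frac{703}{329778} + \frac{149341}{328973} = \frac{49018108279}{108488057994}$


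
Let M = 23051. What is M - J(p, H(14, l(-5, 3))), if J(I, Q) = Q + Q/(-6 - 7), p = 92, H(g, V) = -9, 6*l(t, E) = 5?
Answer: 299771/13 ≈ 23059.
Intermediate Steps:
l(t, E) = ⅚ (l(t, E) = (⅙)*5 = ⅚)
J(I, Q) = 12*Q/13 (J(I, Q) = Q + Q/(-13) = Q + Q*(-1/13) = Q - Q/13 = 12*Q/13)
M - J(p, H(14, l(-5, 3))) = 23051 - 12*(-9)/13 = 23051 - 1*(-108/13) = 23051 + 108/13 = 299771/13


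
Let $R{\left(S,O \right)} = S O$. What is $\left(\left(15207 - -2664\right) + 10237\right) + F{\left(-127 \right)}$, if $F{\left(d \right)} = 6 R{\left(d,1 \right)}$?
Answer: $27346$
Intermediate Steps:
$R{\left(S,O \right)} = O S$
$F{\left(d \right)} = 6 d$ ($F{\left(d \right)} = 6 \cdot 1 d = 6 d$)
$\left(\left(15207 - -2664\right) + 10237\right) + F{\left(-127 \right)} = \left(\left(15207 - -2664\right) + 10237\right) + 6 \left(-127\right) = \left(\left(15207 + 2664\right) + 10237\right) - 762 = \left(17871 + 10237\right) - 762 = 28108 - 762 = 27346$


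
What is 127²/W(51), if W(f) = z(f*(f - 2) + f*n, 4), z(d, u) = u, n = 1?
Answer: 16129/4 ≈ 4032.3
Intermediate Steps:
W(f) = 4
127²/W(51) = 127²/4 = 16129*(¼) = 16129/4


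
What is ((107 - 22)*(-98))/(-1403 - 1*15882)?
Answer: 1666/3457 ≈ 0.48192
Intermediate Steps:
((107 - 22)*(-98))/(-1403 - 1*15882) = (85*(-98))/(-1403 - 15882) = -8330/(-17285) = -8330*(-1/17285) = 1666/3457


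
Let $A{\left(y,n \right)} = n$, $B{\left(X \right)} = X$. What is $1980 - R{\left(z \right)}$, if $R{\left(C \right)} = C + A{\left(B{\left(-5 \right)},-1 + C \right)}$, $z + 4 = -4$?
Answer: $1997$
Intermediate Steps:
$z = -8$ ($z = -4 - 4 = -8$)
$R{\left(C \right)} = -1 + 2 C$ ($R{\left(C \right)} = C + \left(-1 + C\right) = -1 + 2 C$)
$1980 - R{\left(z \right)} = 1980 - \left(-1 + 2 \left(-8\right)\right) = 1980 - \left(-1 - 16\right) = 1980 - -17 = 1980 + 17 = 1997$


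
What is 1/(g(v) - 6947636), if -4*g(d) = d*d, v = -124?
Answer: -1/6951480 ≈ -1.4385e-7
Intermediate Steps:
g(d) = -d²/4 (g(d) = -d*d/4 = -d²/4)
1/(g(v) - 6947636) = 1/(-¼*(-124)² - 6947636) = 1/(-¼*15376 - 6947636) = 1/(-3844 - 6947636) = 1/(-6951480) = -1/6951480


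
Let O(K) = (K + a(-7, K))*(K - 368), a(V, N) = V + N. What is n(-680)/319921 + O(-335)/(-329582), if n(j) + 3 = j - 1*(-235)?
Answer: -21772567741/15062886146 ≈ -1.4454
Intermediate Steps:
a(V, N) = N + V
O(K) = (-368 + K)*(-7 + 2*K) (O(K) = (K + (K - 7))*(K - 368) = (K + (-7 + K))*(-368 + K) = (-7 + 2*K)*(-368 + K) = (-368 + K)*(-7 + 2*K))
n(j) = 232 + j (n(j) = -3 + (j - 1*(-235)) = -3 + (j + 235) = -3 + (235 + j) = 232 + j)
n(-680)/319921 + O(-335)/(-329582) = (232 - 680)/319921 + (2576 - 743*(-335) + 2*(-335)²)/(-329582) = -448*1/319921 + (2576 + 248905 + 2*112225)*(-1/329582) = -64/45703 + (2576 + 248905 + 224450)*(-1/329582) = -64/45703 + 475931*(-1/329582) = -64/45703 - 475931/329582 = -21772567741/15062886146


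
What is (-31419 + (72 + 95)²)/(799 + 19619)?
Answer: -1765/10209 ≈ -0.17289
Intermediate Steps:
(-31419 + (72 + 95)²)/(799 + 19619) = (-31419 + 167²)/20418 = (-31419 + 27889)*(1/20418) = -3530*1/20418 = -1765/10209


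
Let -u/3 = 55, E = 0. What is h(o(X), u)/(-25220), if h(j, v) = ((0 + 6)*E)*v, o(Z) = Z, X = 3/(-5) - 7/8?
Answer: 0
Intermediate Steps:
u = -165 (u = -3*55 = -165)
X = -59/40 (X = 3*(-1/5) - 7*1/8 = -3/5 - 7/8 = -59/40 ≈ -1.4750)
h(j, v) = 0 (h(j, v) = ((0 + 6)*0)*v = (6*0)*v = 0*v = 0)
h(o(X), u)/(-25220) = 0/(-25220) = 0*(-1/25220) = 0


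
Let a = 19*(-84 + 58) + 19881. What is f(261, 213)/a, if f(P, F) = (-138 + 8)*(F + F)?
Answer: -55380/19387 ≈ -2.8566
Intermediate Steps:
f(P, F) = -260*F
a = 19387 (a = 19*(-26) + 19881 = -494 + 19881 = 19387)
f(261, 213)/a = -260*213/19387 = -55380*1/19387 = -55380/19387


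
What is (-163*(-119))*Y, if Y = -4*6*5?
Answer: -2327640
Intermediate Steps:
Y = -120 (Y = -24*5 = -120)
(-163*(-119))*Y = -163*(-119)*(-120) = 19397*(-120) = -2327640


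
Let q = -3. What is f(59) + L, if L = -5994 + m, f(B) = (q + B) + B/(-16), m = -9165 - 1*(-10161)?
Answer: -79131/16 ≈ -4945.7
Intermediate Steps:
m = 996 (m = -9165 + 10161 = 996)
f(B) = -3 + 15*B/16 (f(B) = (-3 + B) + B/(-16) = (-3 + B) + B*(-1/16) = (-3 + B) - B/16 = -3 + 15*B/16)
L = -4998 (L = -5994 + 996 = -4998)
f(59) + L = (-3 + (15/16)*59) - 4998 = (-3 + 885/16) - 4998 = 837/16 - 4998 = -79131/16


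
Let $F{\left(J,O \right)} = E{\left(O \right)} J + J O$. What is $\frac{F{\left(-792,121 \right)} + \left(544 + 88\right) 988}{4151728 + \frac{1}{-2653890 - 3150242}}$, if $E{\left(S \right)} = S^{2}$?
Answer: $- \frac{64234839607616}{24097177340095} \approx -2.6657$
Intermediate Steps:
$F{\left(J,O \right)} = J O + J O^{2}$ ($F{\left(J,O \right)} = O^{2} J + J O = J O^{2} + J O = J O + J O^{2}$)
$\frac{F{\left(-792,121 \right)} + \left(544 + 88\right) 988}{4151728 + \frac{1}{-2653890 - 3150242}} = \frac{\left(-792\right) 121 \left(1 + 121\right) + \left(544 + 88\right) 988}{4151728 + \frac{1}{-2653890 - 3150242}} = \frac{\left(-792\right) 121 \cdot 122 + 632 \cdot 988}{4151728 + \frac{1}{-5804132}} = \frac{-11691504 + 624416}{4151728 - \frac{1}{5804132}} = - \frac{11067088}{\frac{24097177340095}{5804132}} = \left(-11067088\right) \frac{5804132}{24097177340095} = - \frac{64234839607616}{24097177340095}$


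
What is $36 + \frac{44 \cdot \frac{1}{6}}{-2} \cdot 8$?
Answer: $\frac{20}{3} \approx 6.6667$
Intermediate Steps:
$36 + \frac{44 \cdot \frac{1}{6}}{-2} \cdot 8 = 36 + 44 \cdot \frac{1}{6} \left(- \frac{1}{2}\right) 8 = 36 + \frac{22}{3} \left(- \frac{1}{2}\right) 8 = 36 - \frac{88}{3} = \frac{20}{3}$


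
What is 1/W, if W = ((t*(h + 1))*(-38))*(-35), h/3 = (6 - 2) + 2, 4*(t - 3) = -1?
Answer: 2/138985 ≈ 1.4390e-5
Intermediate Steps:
t = 11/4 (t = 3 + (¼)*(-1) = 3 - ¼ = 11/4 ≈ 2.7500)
h = 18 (h = 3*((6 - 2) + 2) = 3*(4 + 2) = 3*6 = 18)
W = 138985/2 (W = ((11*(18 + 1)/4)*(-38))*(-35) = (((11/4)*19)*(-38))*(-35) = ((209/4)*(-38))*(-35) = -3971/2*(-35) = 138985/2 ≈ 69493.)
1/W = 1/(138985/2) = 2/138985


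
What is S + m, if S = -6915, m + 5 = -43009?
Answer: -49929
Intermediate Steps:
m = -43014 (m = -5 - 43009 = -43014)
S + m = -6915 - 43014 = -49929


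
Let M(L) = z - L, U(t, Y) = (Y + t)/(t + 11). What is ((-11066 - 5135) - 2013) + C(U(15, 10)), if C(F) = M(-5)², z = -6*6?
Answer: -17253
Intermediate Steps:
z = -36 (z = -1*36 = -36)
U(t, Y) = (Y + t)/(11 + t)
M(L) = -36 - L
C(F) = 961 (C(F) = (-36 - 1*(-5))² = (-36 + 5)² = (-31)² = 961)
((-11066 - 5135) - 2013) + C(U(15, 10)) = ((-11066 - 5135) - 2013) + 961 = (-16201 - 2013) + 961 = -18214 + 961 = -17253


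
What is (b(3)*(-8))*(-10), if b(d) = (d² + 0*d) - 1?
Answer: 640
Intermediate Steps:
b(d) = -1 + d² (b(d) = (d² + 0) - 1 = d² - 1 = -1 + d²)
(b(3)*(-8))*(-10) = ((-1 + 3²)*(-8))*(-10) = ((-1 + 9)*(-8))*(-10) = (8*(-8))*(-10) = -64*(-10) = 640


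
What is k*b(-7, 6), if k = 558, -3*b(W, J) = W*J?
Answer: 7812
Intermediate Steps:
b(W, J) = -J*W/3 (b(W, J) = -W*J/3 = -J*W/3)
k*b(-7, 6) = 558*(-⅓*6*(-7)) = 558*14 = 7812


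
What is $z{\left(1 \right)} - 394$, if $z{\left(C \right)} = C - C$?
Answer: $-394$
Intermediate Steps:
$z{\left(C \right)} = 0$
$z{\left(1 \right)} - 394 = 0 - 394 = -394$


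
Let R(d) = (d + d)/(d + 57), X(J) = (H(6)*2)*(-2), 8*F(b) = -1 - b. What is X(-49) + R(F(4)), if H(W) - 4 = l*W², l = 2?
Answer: -137114/451 ≈ -304.02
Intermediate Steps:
F(b) = -⅛ - b/8 (F(b) = (-1 - b)/8 = -⅛ - b/8)
H(W) = 4 + 2*W²
X(J) = -304 (X(J) = ((4 + 2*6²)*2)*(-2) = ((4 + 2*36)*2)*(-2) = ((4 + 72)*2)*(-2) = (76*2)*(-2) = 152*(-2) = -304)
R(d) = 2*d/(57 + d) (R(d) = (2*d)/(57 + d) = 2*d/(57 + d))
X(-49) + R(F(4)) = -304 + 2*(-⅛ - ⅛*4)/(57 + (-⅛ - ⅛*4)) = -304 + 2*(-⅛ - ½)/(57 + (-⅛ - ½)) = -304 + 2*(-5/8)/(57 - 5/8) = -304 + 2*(-5/8)/(451/8) = -304 + 2*(-5/8)*(8/451) = -304 - 10/451 = -137114/451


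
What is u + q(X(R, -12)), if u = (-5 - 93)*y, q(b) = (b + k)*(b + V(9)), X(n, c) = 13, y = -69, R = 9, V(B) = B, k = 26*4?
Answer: 9336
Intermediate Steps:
k = 104
q(b) = (9 + b)*(104 + b) (q(b) = (b + 104)*(b + 9) = (104 + b)*(9 + b) = (9 + b)*(104 + b))
u = 6762 (u = (-5 - 93)*(-69) = -98*(-69) = 6762)
u + q(X(R, -12)) = 6762 + (936 + 13**2 + 113*13) = 6762 + (936 + 169 + 1469) = 6762 + 2574 = 9336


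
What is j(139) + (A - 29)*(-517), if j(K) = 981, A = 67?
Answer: -18665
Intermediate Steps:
j(139) + (A - 29)*(-517) = 981 + (67 - 29)*(-517) = 981 + 38*(-517) = 981 - 19646 = -18665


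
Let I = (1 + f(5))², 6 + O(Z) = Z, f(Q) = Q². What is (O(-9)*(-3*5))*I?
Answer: 152100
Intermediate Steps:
O(Z) = -6 + Z
I = 676 (I = (1 + 5²)² = (1 + 25)² = 26² = 676)
(O(-9)*(-3*5))*I = ((-6 - 9)*(-3*5))*676 = -15*(-15)*676 = 225*676 = 152100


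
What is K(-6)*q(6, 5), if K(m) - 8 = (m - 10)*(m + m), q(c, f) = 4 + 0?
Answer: 800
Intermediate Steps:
q(c, f) = 4
K(m) = 8 + 2*m*(-10 + m) (K(m) = 8 + (m - 10)*(m + m) = 8 + (-10 + m)*(2*m) = 8 + 2*m*(-10 + m))
K(-6)*q(6, 5) = (8 - 20*(-6) + 2*(-6)²)*4 = (8 + 120 + 2*36)*4 = (8 + 120 + 72)*4 = 200*4 = 800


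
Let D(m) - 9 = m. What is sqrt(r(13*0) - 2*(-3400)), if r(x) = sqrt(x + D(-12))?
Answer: sqrt(6800 + I*sqrt(3)) ≈ 82.462 + 0.011*I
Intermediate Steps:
D(m) = 9 + m
r(x) = sqrt(-3 + x) (r(x) = sqrt(x + (9 - 12)) = sqrt(x - 3) = sqrt(-3 + x))
sqrt(r(13*0) - 2*(-3400)) = sqrt(sqrt(-3 + 13*0) - 2*(-3400)) = sqrt(sqrt(-3 + 0) + 6800) = sqrt(sqrt(-3) + 6800) = sqrt(I*sqrt(3) + 6800) = sqrt(6800 + I*sqrt(3))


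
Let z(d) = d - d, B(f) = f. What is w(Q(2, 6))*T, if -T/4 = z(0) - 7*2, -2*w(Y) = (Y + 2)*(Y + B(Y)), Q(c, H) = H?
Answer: -2688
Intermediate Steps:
w(Y) = -Y*(2 + Y) (w(Y) = -(Y + 2)*(Y + Y)/2 = -(2 + Y)*2*Y/2 = -Y*(2 + Y))
z(d) = 0
T = 56 (T = -4*(0 - 7*2) = -4*(0 - 14) = -4*(-14) = 56)
w(Q(2, 6))*T = (6*(-2 - 1*6))*56 = (6*(-2 - 6))*56 = (6*(-8))*56 = -48*56 = -2688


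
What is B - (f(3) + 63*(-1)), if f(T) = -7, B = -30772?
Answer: -30702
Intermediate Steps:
B - (f(3) + 63*(-1)) = -30772 - (-7 + 63*(-1)) = -30772 - (-7 - 63) = -30772 - 1*(-70) = -30772 + 70 = -30702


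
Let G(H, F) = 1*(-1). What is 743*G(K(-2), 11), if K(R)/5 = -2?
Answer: -743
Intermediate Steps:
K(R) = -10 (K(R) = 5*(-2) = -10)
G(H, F) = -1
743*G(K(-2), 11) = 743*(-1) = -743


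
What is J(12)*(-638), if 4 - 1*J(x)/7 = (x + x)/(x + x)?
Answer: -13398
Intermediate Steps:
J(x) = 21 (J(x) = 28 - 7*(x + x)/(x + x) = 28 - 7*2*x/(2*x) = 28 - 7*2*x*1/(2*x) = 28 - 7*1 = 28 - 7 = 21)
J(12)*(-638) = 21*(-638) = -13398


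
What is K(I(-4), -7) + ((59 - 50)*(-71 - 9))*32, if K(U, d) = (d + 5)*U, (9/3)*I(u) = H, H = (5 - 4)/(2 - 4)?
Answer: -69119/3 ≈ -23040.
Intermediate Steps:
H = -½ (H = 1/(-2) = 1*(-½) = -½ ≈ -0.50000)
I(u) = -⅙ (I(u) = (⅓)*(-½) = -⅙)
K(U, d) = U*(5 + d) (K(U, d) = (5 + d)*U = U*(5 + d))
K(I(-4), -7) + ((59 - 50)*(-71 - 9))*32 = -(5 - 7)/6 + ((59 - 50)*(-71 - 9))*32 = -⅙*(-2) + (9*(-80))*32 = ⅓ - 720*32 = ⅓ - 23040 = -69119/3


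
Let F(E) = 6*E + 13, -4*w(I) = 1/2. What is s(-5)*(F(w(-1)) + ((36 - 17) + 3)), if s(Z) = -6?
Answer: -411/2 ≈ -205.50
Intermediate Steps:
w(I) = -1/8 (w(I) = -1/4/2 = -1/4*1/2 = -1/8)
F(E) = 13 + 6*E
s(-5)*(F(w(-1)) + ((36 - 17) + 3)) = -6*((13 + 6*(-1/8)) + ((36 - 17) + 3)) = -6*((13 - 3/4) + (19 + 3)) = -6*(49/4 + 22) = -6*137/4 = -411/2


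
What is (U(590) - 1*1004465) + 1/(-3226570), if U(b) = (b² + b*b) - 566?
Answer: -996464839671/3226570 ≈ -3.0883e+5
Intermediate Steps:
U(b) = -566 + 2*b² (U(b) = (b² + b²) - 566 = 2*b² - 566 = -566 + 2*b²)
(U(590) - 1*1004465) + 1/(-3226570) = ((-566 + 2*590²) - 1*1004465) + 1/(-3226570) = ((-566 + 2*348100) - 1004465) - 1/3226570 = ((-566 + 696200) - 1004465) - 1/3226570 = (695634 - 1004465) - 1/3226570 = -308831 - 1/3226570 = -996464839671/3226570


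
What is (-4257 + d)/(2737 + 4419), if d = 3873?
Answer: -96/1789 ≈ -0.053661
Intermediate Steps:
(-4257 + d)/(2737 + 4419) = (-4257 + 3873)/(2737 + 4419) = -384/7156 = -384*1/7156 = -96/1789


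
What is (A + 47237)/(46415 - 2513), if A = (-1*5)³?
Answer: 7852/7317 ≈ 1.0731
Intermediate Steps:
A = -125 (A = (-5)³ = -125)
(A + 47237)/(46415 - 2513) = (-125 + 47237)/(46415 - 2513) = 47112/43902 = 47112*(1/43902) = 7852/7317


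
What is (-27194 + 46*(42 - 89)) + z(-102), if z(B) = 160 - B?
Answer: -29094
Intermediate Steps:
(-27194 + 46*(42 - 89)) + z(-102) = (-27194 + 46*(42 - 89)) + (160 - 1*(-102)) = (-27194 + 46*(-47)) + (160 + 102) = (-27194 - 2162) + 262 = -29356 + 262 = -29094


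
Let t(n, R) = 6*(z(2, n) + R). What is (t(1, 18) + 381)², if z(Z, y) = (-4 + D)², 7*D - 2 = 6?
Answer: 694902321/2401 ≈ 2.8942e+5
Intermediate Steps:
D = 8/7 (D = 2/7 + (⅐)*6 = 2/7 + 6/7 = 8/7 ≈ 1.1429)
z(Z, y) = 400/49 (z(Z, y) = (-4 + 8/7)² = (-20/7)² = 400/49)
t(n, R) = 2400/49 + 6*R (t(n, R) = 6*(400/49 + R) = 2400/49 + 6*R)
(t(1, 18) + 381)² = ((2400/49 + 6*18) + 381)² = ((2400/49 + 108) + 381)² = (7692/49 + 381)² = (26361/49)² = 694902321/2401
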